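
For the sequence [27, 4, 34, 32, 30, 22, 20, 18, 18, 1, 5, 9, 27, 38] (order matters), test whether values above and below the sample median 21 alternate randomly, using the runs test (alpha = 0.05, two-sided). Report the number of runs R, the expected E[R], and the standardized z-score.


Step 1: Compute median = 21; label A = above, B = below.
Labels in order: ABAAAABBBBBBAA  (n_A = 7, n_B = 7)
Step 2: Count runs R = 5.
Step 3: Under H0 (random ordering), E[R] = 2*n_A*n_B/(n_A+n_B) + 1 = 2*7*7/14 + 1 = 8.0000.
        Var[R] = 2*n_A*n_B*(2*n_A*n_B - n_A - n_B) / ((n_A+n_B)^2 * (n_A+n_B-1)) = 8232/2548 = 3.2308.
        SD[R] = 1.7974.
Step 4: Continuity-corrected z = (R + 0.5 - E[R]) / SD[R] = (5 + 0.5 - 8.0000) / 1.7974 = -1.3909.
Step 5: Two-sided p-value via normal approximation = 2*(1 - Phi(|z|)) = 0.164264.
Step 6: alpha = 0.05. fail to reject H0.

R = 5, z = -1.3909, p = 0.164264, fail to reject H0.


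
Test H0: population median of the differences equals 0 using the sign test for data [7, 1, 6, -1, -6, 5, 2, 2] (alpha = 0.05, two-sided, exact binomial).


Step 1: Discard zero differences. Original n = 8; n_eff = number of nonzero differences = 8.
Nonzero differences (with sign): +7, +1, +6, -1, -6, +5, +2, +2
Step 2: Count signs: positive = 6, negative = 2.
Step 3: Under H0: P(positive) = 0.5, so the number of positives S ~ Bin(8, 0.5).
Step 4: Two-sided exact p-value = sum of Bin(8,0.5) probabilities at or below the observed probability = 0.289062.
Step 5: alpha = 0.05. fail to reject H0.

n_eff = 8, pos = 6, neg = 2, p = 0.289062, fail to reject H0.


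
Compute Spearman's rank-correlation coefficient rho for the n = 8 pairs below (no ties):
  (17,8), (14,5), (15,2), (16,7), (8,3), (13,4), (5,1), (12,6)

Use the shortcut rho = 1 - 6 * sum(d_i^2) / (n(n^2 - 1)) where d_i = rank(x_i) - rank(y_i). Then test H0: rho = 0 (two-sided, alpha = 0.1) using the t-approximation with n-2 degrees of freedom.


Step 1: Rank x and y separately (midranks; no ties here).
rank(x): 17->8, 14->5, 15->6, 16->7, 8->2, 13->4, 5->1, 12->3
rank(y): 8->8, 5->5, 2->2, 7->7, 3->3, 4->4, 1->1, 6->6
Step 2: d_i = R_x(i) - R_y(i); compute d_i^2.
  (8-8)^2=0, (5-5)^2=0, (6-2)^2=16, (7-7)^2=0, (2-3)^2=1, (4-4)^2=0, (1-1)^2=0, (3-6)^2=9
sum(d^2) = 26.
Step 3: rho = 1 - 6*26 / (8*(8^2 - 1)) = 1 - 156/504 = 0.690476.
Step 4: Under H0, t = rho * sqrt((n-2)/(1-rho^2)) = 2.3382 ~ t(6).
Step 5: Two-sided p-value from the t-distribution with 6 df = 0.057990.
Step 6: alpha = 0.1. reject H0.

rho = 0.6905, p = 0.057990, reject H0 at alpha = 0.1.


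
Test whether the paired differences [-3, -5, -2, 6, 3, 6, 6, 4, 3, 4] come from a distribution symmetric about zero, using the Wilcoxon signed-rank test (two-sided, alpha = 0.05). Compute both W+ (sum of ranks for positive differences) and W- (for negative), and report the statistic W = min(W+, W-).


Step 1: Drop any zero differences (none here) and take |d_i|.
|d| = [3, 5, 2, 6, 3, 6, 6, 4, 3, 4]
Step 2: Midrank |d_i| (ties get averaged ranks).
ranks: |3|->3, |5|->7, |2|->1, |6|->9, |3|->3, |6|->9, |6|->9, |4|->5.5, |3|->3, |4|->5.5
Step 3: Attach original signs; sum ranks with positive sign and with negative sign.
W+ = 9 + 3 + 9 + 9 + 5.5 + 3 + 5.5 = 44
W- = 3 + 7 + 1 = 11
(Check: W+ + W- = 55 should equal n(n+1)/2 = 55.)
Step 4: Test statistic W = min(W+, W-) = 11.
Step 5: Ties in |d|, so use the tie-corrected normal approximation.
        E[W] = n(n+1)/4 = 10*11/4 = 27.5.
        Tie groups: |d|=3 (t=3), |d|=4 (t=2), |d|=6 (t=3); sum(t^3 - t) = 54.
        Var[W] = n(n+1)(2n+1)/24 - sum(t^3-t)/48 = 2310/24 - 54/48 = 95.125.
        z = (W - E[W]) / sqrt(Var[W]) = (11 - 27.5) / 9.7532 = -1.6918.
        Two-sided p = 2*Phi(z) = 0.090693.
Step 6: alpha = 0.05. fail to reject H0.

W+ = 44, W- = 11, W = min = 11, p = 0.090693, fail to reject H0.


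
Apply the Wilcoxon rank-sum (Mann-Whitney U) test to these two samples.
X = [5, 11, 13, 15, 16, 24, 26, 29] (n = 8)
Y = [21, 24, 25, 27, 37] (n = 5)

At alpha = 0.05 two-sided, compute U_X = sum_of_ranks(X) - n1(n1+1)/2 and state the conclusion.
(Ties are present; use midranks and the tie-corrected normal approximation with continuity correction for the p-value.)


Step 1: Combine and sort all 13 observations; assign midranks.
sorted (value, group): (5,X), (11,X), (13,X), (15,X), (16,X), (21,Y), (24,X), (24,Y), (25,Y), (26,X), (27,Y), (29,X), (37,Y)
ranks: 5->1, 11->2, 13->3, 15->4, 16->5, 21->6, 24->7.5, 24->7.5, 25->9, 26->10, 27->11, 29->12, 37->13
Step 2: Rank sum for X: R1 = 1 + 2 + 3 + 4 + 5 + 7.5 + 10 + 12 = 44.5.
Step 3: U_X = R1 - n1(n1+1)/2 = 44.5 - 8*9/2 = 44.5 - 36 = 8.5.
       U_Y = n1*n2 - U_X = 40 - 8.5 = 31.5.
Step 4: Ties are present, so use the tie-corrected normal approximation (with continuity correction) for the p-value.
Step 5: p-value = 0.106864; compare to alpha = 0.05. fail to reject H0.

U_X = 8.5, p = 0.106864, fail to reject H0 at alpha = 0.05.


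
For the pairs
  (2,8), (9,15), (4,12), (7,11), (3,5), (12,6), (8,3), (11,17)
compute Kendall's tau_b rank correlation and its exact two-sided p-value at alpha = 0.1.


Step 1: Enumerate the 28 unordered pairs (i,j) with i<j and classify each by sign(x_j-x_i) * sign(y_j-y_i).
  (1,2):dx=+7,dy=+7->C; (1,3):dx=+2,dy=+4->C; (1,4):dx=+5,dy=+3->C; (1,5):dx=+1,dy=-3->D
  (1,6):dx=+10,dy=-2->D; (1,7):dx=+6,dy=-5->D; (1,8):dx=+9,dy=+9->C; (2,3):dx=-5,dy=-3->C
  (2,4):dx=-2,dy=-4->C; (2,5):dx=-6,dy=-10->C; (2,6):dx=+3,dy=-9->D; (2,7):dx=-1,dy=-12->C
  (2,8):dx=+2,dy=+2->C; (3,4):dx=+3,dy=-1->D; (3,5):dx=-1,dy=-7->C; (3,6):dx=+8,dy=-6->D
  (3,7):dx=+4,dy=-9->D; (3,8):dx=+7,dy=+5->C; (4,5):dx=-4,dy=-6->C; (4,6):dx=+5,dy=-5->D
  (4,7):dx=+1,dy=-8->D; (4,8):dx=+4,dy=+6->C; (5,6):dx=+9,dy=+1->C; (5,7):dx=+5,dy=-2->D
  (5,8):dx=+8,dy=+12->C; (6,7):dx=-4,dy=-3->C; (6,8):dx=-1,dy=+11->D; (7,8):dx=+3,dy=+14->C
Step 2: C = 17, D = 11, total pairs = 28.
Step 3: tau = (C - D)/(n(n-1)/2) = (17 - 11)/28 = 0.214286.
Step 4: Exact two-sided p-value (enumerate n! = 40320 permutations of y under H0): p = 0.548413.
Step 5: alpha = 0.1. fail to reject H0.

tau_b = 0.2143 (C=17, D=11), p = 0.548413, fail to reject H0.


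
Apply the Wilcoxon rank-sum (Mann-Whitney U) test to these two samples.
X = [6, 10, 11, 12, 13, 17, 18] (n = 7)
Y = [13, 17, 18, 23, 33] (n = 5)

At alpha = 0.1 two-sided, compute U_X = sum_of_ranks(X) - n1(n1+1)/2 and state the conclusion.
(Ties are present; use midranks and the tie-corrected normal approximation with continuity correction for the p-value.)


Step 1: Combine and sort all 12 observations; assign midranks.
sorted (value, group): (6,X), (10,X), (11,X), (12,X), (13,X), (13,Y), (17,X), (17,Y), (18,X), (18,Y), (23,Y), (33,Y)
ranks: 6->1, 10->2, 11->3, 12->4, 13->5.5, 13->5.5, 17->7.5, 17->7.5, 18->9.5, 18->9.5, 23->11, 33->12
Step 2: Rank sum for X: R1 = 1 + 2 + 3 + 4 + 5.5 + 7.5 + 9.5 = 32.5.
Step 3: U_X = R1 - n1(n1+1)/2 = 32.5 - 7*8/2 = 32.5 - 28 = 4.5.
       U_Y = n1*n2 - U_X = 35 - 4.5 = 30.5.
Step 4: Ties are present, so use the tie-corrected normal approximation (with continuity correction) for the p-value.
Step 5: p-value = 0.041278; compare to alpha = 0.1. reject H0.

U_X = 4.5, p = 0.041278, reject H0 at alpha = 0.1.


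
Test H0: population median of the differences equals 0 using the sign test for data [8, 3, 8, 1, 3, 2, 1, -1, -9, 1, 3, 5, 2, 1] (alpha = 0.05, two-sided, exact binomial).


Step 1: Discard zero differences. Original n = 14; n_eff = number of nonzero differences = 14.
Nonzero differences (with sign): +8, +3, +8, +1, +3, +2, +1, -1, -9, +1, +3, +5, +2, +1
Step 2: Count signs: positive = 12, negative = 2.
Step 3: Under H0: P(positive) = 0.5, so the number of positives S ~ Bin(14, 0.5).
Step 4: Two-sided exact p-value = sum of Bin(14,0.5) probabilities at or below the observed probability = 0.012939.
Step 5: alpha = 0.05. reject H0.

n_eff = 14, pos = 12, neg = 2, p = 0.012939, reject H0.


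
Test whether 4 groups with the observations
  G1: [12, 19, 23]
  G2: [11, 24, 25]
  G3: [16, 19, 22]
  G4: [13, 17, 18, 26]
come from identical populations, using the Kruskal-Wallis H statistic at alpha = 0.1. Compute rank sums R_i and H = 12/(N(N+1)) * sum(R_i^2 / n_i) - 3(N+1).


Step 1: Combine all N = 13 observations and assign midranks.
sorted (value, group, rank): (11,G2,1), (12,G1,2), (13,G4,3), (16,G3,4), (17,G4,5), (18,G4,6), (19,G1,7.5), (19,G3,7.5), (22,G3,9), (23,G1,10), (24,G2,11), (25,G2,12), (26,G4,13)
Step 2: Sum ranks within each group.
R_1 = 19.5 (n_1 = 3)
R_2 = 24 (n_2 = 3)
R_3 = 20.5 (n_3 = 3)
R_4 = 27 (n_4 = 4)
Step 3: H = 12/(N(N+1)) * sum(R_i^2/n_i) - 3(N+1)
     = 12/(13*14) * (19.5^2/3 + 24^2/3 + 20.5^2/3 + 27^2/4) - 3*14
     = 0.065934 * 641.083 - 42
     = 0.269231.
Step 4: Ties present; correction factor C = 1 - 6/(13^3 - 13) = 0.997253. Corrected H = 0.269231 / 0.997253 = 0.269972.
Step 5: Under H0, H ~ chi^2(3); p-value = 0.965573.
Step 6: alpha = 0.1. fail to reject H0.

H = 0.2700, df = 3, p = 0.965573, fail to reject H0.


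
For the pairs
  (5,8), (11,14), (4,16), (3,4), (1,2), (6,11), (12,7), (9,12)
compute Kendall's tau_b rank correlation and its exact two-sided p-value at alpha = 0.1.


Step 1: Enumerate the 28 unordered pairs (i,j) with i<j and classify each by sign(x_j-x_i) * sign(y_j-y_i).
  (1,2):dx=+6,dy=+6->C; (1,3):dx=-1,dy=+8->D; (1,4):dx=-2,dy=-4->C; (1,5):dx=-4,dy=-6->C
  (1,6):dx=+1,dy=+3->C; (1,7):dx=+7,dy=-1->D; (1,8):dx=+4,dy=+4->C; (2,3):dx=-7,dy=+2->D
  (2,4):dx=-8,dy=-10->C; (2,5):dx=-10,dy=-12->C; (2,6):dx=-5,dy=-3->C; (2,7):dx=+1,dy=-7->D
  (2,8):dx=-2,dy=-2->C; (3,4):dx=-1,dy=-12->C; (3,5):dx=-3,dy=-14->C; (3,6):dx=+2,dy=-5->D
  (3,7):dx=+8,dy=-9->D; (3,8):dx=+5,dy=-4->D; (4,5):dx=-2,dy=-2->C; (4,6):dx=+3,dy=+7->C
  (4,7):dx=+9,dy=+3->C; (4,8):dx=+6,dy=+8->C; (5,6):dx=+5,dy=+9->C; (5,7):dx=+11,dy=+5->C
  (5,8):dx=+8,dy=+10->C; (6,7):dx=+6,dy=-4->D; (6,8):dx=+3,dy=+1->C; (7,8):dx=-3,dy=+5->D
Step 2: C = 19, D = 9, total pairs = 28.
Step 3: tau = (C - D)/(n(n-1)/2) = (19 - 9)/28 = 0.357143.
Step 4: Exact two-sided p-value (enumerate n! = 40320 permutations of y under H0): p = 0.275099.
Step 5: alpha = 0.1. fail to reject H0.

tau_b = 0.3571 (C=19, D=9), p = 0.275099, fail to reject H0.


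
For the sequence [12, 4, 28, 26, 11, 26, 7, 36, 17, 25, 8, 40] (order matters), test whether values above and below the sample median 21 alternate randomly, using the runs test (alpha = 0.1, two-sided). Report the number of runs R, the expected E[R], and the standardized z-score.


Step 1: Compute median = 21; label A = above, B = below.
Labels in order: BBAABABABABA  (n_A = 6, n_B = 6)
Step 2: Count runs R = 10.
Step 3: Under H0 (random ordering), E[R] = 2*n_A*n_B/(n_A+n_B) + 1 = 2*6*6/12 + 1 = 7.0000.
        Var[R] = 2*n_A*n_B*(2*n_A*n_B - n_A - n_B) / ((n_A+n_B)^2 * (n_A+n_B-1)) = 4320/1584 = 2.7273.
        SD[R] = 1.6514.
Step 4: Continuity-corrected z = (R - 0.5 - E[R]) / SD[R] = (10 - 0.5 - 7.0000) / 1.6514 = 1.5138.
Step 5: Two-sided p-value via normal approximation = 2*(1 - Phi(|z|)) = 0.130070.
Step 6: alpha = 0.1. fail to reject H0.

R = 10, z = 1.5138, p = 0.130070, fail to reject H0.


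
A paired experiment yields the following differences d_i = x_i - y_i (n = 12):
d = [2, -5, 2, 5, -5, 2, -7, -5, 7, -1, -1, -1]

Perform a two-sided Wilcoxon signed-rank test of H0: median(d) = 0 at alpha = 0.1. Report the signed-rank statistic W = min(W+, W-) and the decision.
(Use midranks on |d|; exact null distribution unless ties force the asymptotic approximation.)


Step 1: Drop any zero differences (none here) and take |d_i|.
|d| = [2, 5, 2, 5, 5, 2, 7, 5, 7, 1, 1, 1]
Step 2: Midrank |d_i| (ties get averaged ranks).
ranks: |2|->5, |5|->8.5, |2|->5, |5|->8.5, |5|->8.5, |2|->5, |7|->11.5, |5|->8.5, |7|->11.5, |1|->2, |1|->2, |1|->2
Step 3: Attach original signs; sum ranks with positive sign and with negative sign.
W+ = 5 + 5 + 8.5 + 5 + 11.5 = 35
W- = 8.5 + 8.5 + 11.5 + 8.5 + 2 + 2 + 2 = 43
(Check: W+ + W- = 78 should equal n(n+1)/2 = 78.)
Step 4: Test statistic W = min(W+, W-) = 35.
Step 5: Ties in |d|, so use the tie-corrected normal approximation.
        E[W] = n(n+1)/4 = 12*13/4 = 39.
        Tie groups: |d|=1 (t=3), |d|=2 (t=3), |d|=5 (t=4), |d|=7 (t=2); sum(t^3 - t) = 114.
        Var[W] = n(n+1)(2n+1)/24 - sum(t^3-t)/48 = 3900/24 - 114/48 = 160.125.
        z = (W - E[W]) / sqrt(Var[W]) = (35 - 39) / 12.6541 = -0.3161.
        Two-sided p = 2*Phi(z) = 0.751923.
Step 6: alpha = 0.1. fail to reject H0.

W+ = 35, W- = 43, W = min = 35, p = 0.751923, fail to reject H0.


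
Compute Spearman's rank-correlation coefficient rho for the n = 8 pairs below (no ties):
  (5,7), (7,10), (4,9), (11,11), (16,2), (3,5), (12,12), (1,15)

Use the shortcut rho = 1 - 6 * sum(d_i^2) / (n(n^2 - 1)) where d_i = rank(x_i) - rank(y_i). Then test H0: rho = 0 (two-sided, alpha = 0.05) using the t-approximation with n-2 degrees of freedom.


Step 1: Rank x and y separately (midranks; no ties here).
rank(x): 5->4, 7->5, 4->3, 11->6, 16->8, 3->2, 12->7, 1->1
rank(y): 7->3, 10->5, 9->4, 11->6, 2->1, 5->2, 12->7, 15->8
Step 2: d_i = R_x(i) - R_y(i); compute d_i^2.
  (4-3)^2=1, (5-5)^2=0, (3-4)^2=1, (6-6)^2=0, (8-1)^2=49, (2-2)^2=0, (7-7)^2=0, (1-8)^2=49
sum(d^2) = 100.
Step 3: rho = 1 - 6*100 / (8*(8^2 - 1)) = 1 - 600/504 = -0.190476.
Step 4: Under H0, t = rho * sqrt((n-2)/(1-rho^2)) = -0.4753 ~ t(6).
Step 5: Two-sided p-value from the t-distribution with 6 df = 0.651401.
Step 6: alpha = 0.05. fail to reject H0.

rho = -0.1905, p = 0.651401, fail to reject H0 at alpha = 0.05.


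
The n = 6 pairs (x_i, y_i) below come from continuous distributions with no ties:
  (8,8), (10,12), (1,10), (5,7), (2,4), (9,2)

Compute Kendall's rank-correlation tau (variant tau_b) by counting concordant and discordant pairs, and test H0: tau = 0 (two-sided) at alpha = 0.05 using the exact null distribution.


Step 1: Enumerate the 15 unordered pairs (i,j) with i<j and classify each by sign(x_j-x_i) * sign(y_j-y_i).
  (1,2):dx=+2,dy=+4->C; (1,3):dx=-7,dy=+2->D; (1,4):dx=-3,dy=-1->C; (1,5):dx=-6,dy=-4->C
  (1,6):dx=+1,dy=-6->D; (2,3):dx=-9,dy=-2->C; (2,4):dx=-5,dy=-5->C; (2,5):dx=-8,dy=-8->C
  (2,6):dx=-1,dy=-10->C; (3,4):dx=+4,dy=-3->D; (3,5):dx=+1,dy=-6->D; (3,6):dx=+8,dy=-8->D
  (4,5):dx=-3,dy=-3->C; (4,6):dx=+4,dy=-5->D; (5,6):dx=+7,dy=-2->D
Step 2: C = 8, D = 7, total pairs = 15.
Step 3: tau = (C - D)/(n(n-1)/2) = (8 - 7)/15 = 0.066667.
Step 4: Exact two-sided p-value (enumerate n! = 720 permutations of y under H0): p = 1.000000.
Step 5: alpha = 0.05. fail to reject H0.

tau_b = 0.0667 (C=8, D=7), p = 1.000000, fail to reject H0.


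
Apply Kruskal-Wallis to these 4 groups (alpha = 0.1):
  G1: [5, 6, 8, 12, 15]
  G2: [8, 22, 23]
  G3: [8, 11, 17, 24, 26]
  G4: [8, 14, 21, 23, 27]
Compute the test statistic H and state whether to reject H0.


Step 1: Combine all N = 18 observations and assign midranks.
sorted (value, group, rank): (5,G1,1), (6,G1,2), (8,G1,4.5), (8,G2,4.5), (8,G3,4.5), (8,G4,4.5), (11,G3,7), (12,G1,8), (14,G4,9), (15,G1,10), (17,G3,11), (21,G4,12), (22,G2,13), (23,G2,14.5), (23,G4,14.5), (24,G3,16), (26,G3,17), (27,G4,18)
Step 2: Sum ranks within each group.
R_1 = 25.5 (n_1 = 5)
R_2 = 32 (n_2 = 3)
R_3 = 55.5 (n_3 = 5)
R_4 = 58 (n_4 = 5)
Step 3: H = 12/(N(N+1)) * sum(R_i^2/n_i) - 3(N+1)
     = 12/(18*19) * (25.5^2/5 + 32^2/3 + 55.5^2/5 + 58^2/5) - 3*19
     = 0.035088 * 1760.23 - 57
     = 4.762573.
Step 4: Ties present; correction factor C = 1 - 66/(18^3 - 18) = 0.988648. Corrected H = 4.762573 / 0.988648 = 4.817258.
Step 5: Under H0, H ~ chi^2(3); p-value = 0.185678.
Step 6: alpha = 0.1. fail to reject H0.

H = 4.8173, df = 3, p = 0.185678, fail to reject H0.


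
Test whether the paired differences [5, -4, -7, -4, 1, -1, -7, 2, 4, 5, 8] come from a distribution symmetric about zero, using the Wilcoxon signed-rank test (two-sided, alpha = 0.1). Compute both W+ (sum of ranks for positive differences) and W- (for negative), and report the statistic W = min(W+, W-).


Step 1: Drop any zero differences (none here) and take |d_i|.
|d| = [5, 4, 7, 4, 1, 1, 7, 2, 4, 5, 8]
Step 2: Midrank |d_i| (ties get averaged ranks).
ranks: |5|->7.5, |4|->5, |7|->9.5, |4|->5, |1|->1.5, |1|->1.5, |7|->9.5, |2|->3, |4|->5, |5|->7.5, |8|->11
Step 3: Attach original signs; sum ranks with positive sign and with negative sign.
W+ = 7.5 + 1.5 + 3 + 5 + 7.5 + 11 = 35.5
W- = 5 + 9.5 + 5 + 1.5 + 9.5 = 30.5
(Check: W+ + W- = 66 should equal n(n+1)/2 = 66.)
Step 4: Test statistic W = min(W+, W-) = 30.5.
Step 5: Ties in |d|, so use the tie-corrected normal approximation.
        E[W] = n(n+1)/4 = 11*12/4 = 33.
        Tie groups: |d|=1 (t=2), |d|=4 (t=3), |d|=5 (t=2), |d|=7 (t=2); sum(t^3 - t) = 42.
        Var[W] = n(n+1)(2n+1)/24 - sum(t^3-t)/48 = 3036/24 - 42/48 = 125.625.
        z = (W - E[W]) / sqrt(Var[W]) = (30.5 - 33) / 11.2083 = -0.2230.
        Two-sided p = 2*Phi(z) = 0.823497.
Step 6: alpha = 0.1. fail to reject H0.

W+ = 35.5, W- = 30.5, W = min = 30.5, p = 0.823497, fail to reject H0.


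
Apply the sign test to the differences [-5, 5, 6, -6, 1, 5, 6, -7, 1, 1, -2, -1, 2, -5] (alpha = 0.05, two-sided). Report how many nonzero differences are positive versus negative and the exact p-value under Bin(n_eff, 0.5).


Step 1: Discard zero differences. Original n = 14; n_eff = number of nonzero differences = 14.
Nonzero differences (with sign): -5, +5, +6, -6, +1, +5, +6, -7, +1, +1, -2, -1, +2, -5
Step 2: Count signs: positive = 8, negative = 6.
Step 3: Under H0: P(positive) = 0.5, so the number of positives S ~ Bin(14, 0.5).
Step 4: Two-sided exact p-value = sum of Bin(14,0.5) probabilities at or below the observed probability = 0.790527.
Step 5: alpha = 0.05. fail to reject H0.

n_eff = 14, pos = 8, neg = 6, p = 0.790527, fail to reject H0.


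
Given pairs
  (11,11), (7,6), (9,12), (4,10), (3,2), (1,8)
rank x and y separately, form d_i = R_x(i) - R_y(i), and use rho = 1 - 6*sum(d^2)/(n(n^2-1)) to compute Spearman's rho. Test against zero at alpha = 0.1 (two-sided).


Step 1: Rank x and y separately (midranks; no ties here).
rank(x): 11->6, 7->4, 9->5, 4->3, 3->2, 1->1
rank(y): 11->5, 6->2, 12->6, 10->4, 2->1, 8->3
Step 2: d_i = R_x(i) - R_y(i); compute d_i^2.
  (6-5)^2=1, (4-2)^2=4, (5-6)^2=1, (3-4)^2=1, (2-1)^2=1, (1-3)^2=4
sum(d^2) = 12.
Step 3: rho = 1 - 6*12 / (6*(6^2 - 1)) = 1 - 72/210 = 0.657143.
Step 4: Under H0, t = rho * sqrt((n-2)/(1-rho^2)) = 1.7436 ~ t(4).
Step 5: Two-sided p-value from the t-distribution with 4 df = 0.156175.
Step 6: alpha = 0.1. fail to reject H0.

rho = 0.6571, p = 0.156175, fail to reject H0 at alpha = 0.1.


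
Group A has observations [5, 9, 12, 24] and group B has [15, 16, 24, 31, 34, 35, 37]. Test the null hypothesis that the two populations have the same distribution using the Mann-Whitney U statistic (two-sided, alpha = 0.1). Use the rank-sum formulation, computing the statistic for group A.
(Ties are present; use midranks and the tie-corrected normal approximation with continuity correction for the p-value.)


Step 1: Combine and sort all 11 observations; assign midranks.
sorted (value, group): (5,X), (9,X), (12,X), (15,Y), (16,Y), (24,X), (24,Y), (31,Y), (34,Y), (35,Y), (37,Y)
ranks: 5->1, 9->2, 12->3, 15->4, 16->5, 24->6.5, 24->6.5, 31->8, 34->9, 35->10, 37->11
Step 2: Rank sum for X: R1 = 1 + 2 + 3 + 6.5 = 12.5.
Step 3: U_X = R1 - n1(n1+1)/2 = 12.5 - 4*5/2 = 12.5 - 10 = 2.5.
       U_Y = n1*n2 - U_X = 28 - 2.5 = 25.5.
Step 4: Ties are present, so use the tie-corrected normal approximation (with continuity correction) for the p-value.
Step 5: p-value = 0.037202; compare to alpha = 0.1. reject H0.

U_X = 2.5, p = 0.037202, reject H0 at alpha = 0.1.


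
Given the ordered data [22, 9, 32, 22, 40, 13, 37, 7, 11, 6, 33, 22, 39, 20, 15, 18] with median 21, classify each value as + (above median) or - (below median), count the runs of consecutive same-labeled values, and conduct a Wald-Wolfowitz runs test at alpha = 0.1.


Step 1: Compute median = 21; label A = above, B = below.
Labels in order: ABAAABABBBAAABBB  (n_A = 8, n_B = 8)
Step 2: Count runs R = 8.
Step 3: Under H0 (random ordering), E[R] = 2*n_A*n_B/(n_A+n_B) + 1 = 2*8*8/16 + 1 = 9.0000.
        Var[R] = 2*n_A*n_B*(2*n_A*n_B - n_A - n_B) / ((n_A+n_B)^2 * (n_A+n_B-1)) = 14336/3840 = 3.7333.
        SD[R] = 1.9322.
Step 4: Continuity-corrected z = (R + 0.5 - E[R]) / SD[R] = (8 + 0.5 - 9.0000) / 1.9322 = -0.2588.
Step 5: Two-sided p-value via normal approximation = 2*(1 - Phi(|z|)) = 0.795809.
Step 6: alpha = 0.1. fail to reject H0.

R = 8, z = -0.2588, p = 0.795809, fail to reject H0.


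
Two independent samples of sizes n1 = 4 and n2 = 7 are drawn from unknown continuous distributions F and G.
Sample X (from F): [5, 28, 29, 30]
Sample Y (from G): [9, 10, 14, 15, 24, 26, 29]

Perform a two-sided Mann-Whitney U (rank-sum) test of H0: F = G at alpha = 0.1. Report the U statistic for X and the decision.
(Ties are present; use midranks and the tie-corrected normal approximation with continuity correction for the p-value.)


Step 1: Combine and sort all 11 observations; assign midranks.
sorted (value, group): (5,X), (9,Y), (10,Y), (14,Y), (15,Y), (24,Y), (26,Y), (28,X), (29,X), (29,Y), (30,X)
ranks: 5->1, 9->2, 10->3, 14->4, 15->5, 24->6, 26->7, 28->8, 29->9.5, 29->9.5, 30->11
Step 2: Rank sum for X: R1 = 1 + 8 + 9.5 + 11 = 29.5.
Step 3: U_X = R1 - n1(n1+1)/2 = 29.5 - 4*5/2 = 29.5 - 10 = 19.5.
       U_Y = n1*n2 - U_X = 28 - 19.5 = 8.5.
Step 4: Ties are present, so use the tie-corrected normal approximation (with continuity correction) for the p-value.
Step 5: p-value = 0.343605; compare to alpha = 0.1. fail to reject H0.

U_X = 19.5, p = 0.343605, fail to reject H0 at alpha = 0.1.


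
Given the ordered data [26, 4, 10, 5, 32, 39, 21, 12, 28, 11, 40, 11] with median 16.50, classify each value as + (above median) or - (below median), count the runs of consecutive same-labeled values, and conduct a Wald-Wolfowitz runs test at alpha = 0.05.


Step 1: Compute median = 16.50; label A = above, B = below.
Labels in order: ABBBAAABABAB  (n_A = 6, n_B = 6)
Step 2: Count runs R = 8.
Step 3: Under H0 (random ordering), E[R] = 2*n_A*n_B/(n_A+n_B) + 1 = 2*6*6/12 + 1 = 7.0000.
        Var[R] = 2*n_A*n_B*(2*n_A*n_B - n_A - n_B) / ((n_A+n_B)^2 * (n_A+n_B-1)) = 4320/1584 = 2.7273.
        SD[R] = 1.6514.
Step 4: Continuity-corrected z = (R - 0.5 - E[R]) / SD[R] = (8 - 0.5 - 7.0000) / 1.6514 = 0.3028.
Step 5: Two-sided p-value via normal approximation = 2*(1 - Phi(|z|)) = 0.762069.
Step 6: alpha = 0.05. fail to reject H0.

R = 8, z = 0.3028, p = 0.762069, fail to reject H0.


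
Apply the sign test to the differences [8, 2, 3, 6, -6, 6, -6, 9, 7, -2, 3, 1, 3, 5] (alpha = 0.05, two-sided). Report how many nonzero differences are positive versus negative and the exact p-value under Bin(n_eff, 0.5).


Step 1: Discard zero differences. Original n = 14; n_eff = number of nonzero differences = 14.
Nonzero differences (with sign): +8, +2, +3, +6, -6, +6, -6, +9, +7, -2, +3, +1, +3, +5
Step 2: Count signs: positive = 11, negative = 3.
Step 3: Under H0: P(positive) = 0.5, so the number of positives S ~ Bin(14, 0.5).
Step 4: Two-sided exact p-value = sum of Bin(14,0.5) probabilities at or below the observed probability = 0.057373.
Step 5: alpha = 0.05. fail to reject H0.

n_eff = 14, pos = 11, neg = 3, p = 0.057373, fail to reject H0.


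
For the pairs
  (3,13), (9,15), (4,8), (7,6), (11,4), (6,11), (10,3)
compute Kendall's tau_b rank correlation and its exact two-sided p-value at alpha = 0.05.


Step 1: Enumerate the 21 unordered pairs (i,j) with i<j and classify each by sign(x_j-x_i) * sign(y_j-y_i).
  (1,2):dx=+6,dy=+2->C; (1,3):dx=+1,dy=-5->D; (1,4):dx=+4,dy=-7->D; (1,5):dx=+8,dy=-9->D
  (1,6):dx=+3,dy=-2->D; (1,7):dx=+7,dy=-10->D; (2,3):dx=-5,dy=-7->C; (2,4):dx=-2,dy=-9->C
  (2,5):dx=+2,dy=-11->D; (2,6):dx=-3,dy=-4->C; (2,7):dx=+1,dy=-12->D; (3,4):dx=+3,dy=-2->D
  (3,5):dx=+7,dy=-4->D; (3,6):dx=+2,dy=+3->C; (3,7):dx=+6,dy=-5->D; (4,5):dx=+4,dy=-2->D
  (4,6):dx=-1,dy=+5->D; (4,7):dx=+3,dy=-3->D; (5,6):dx=-5,dy=+7->D; (5,7):dx=-1,dy=-1->C
  (6,7):dx=+4,dy=-8->D
Step 2: C = 6, D = 15, total pairs = 21.
Step 3: tau = (C - D)/(n(n-1)/2) = (6 - 15)/21 = -0.428571.
Step 4: Exact two-sided p-value (enumerate n! = 5040 permutations of y under H0): p = 0.238889.
Step 5: alpha = 0.05. fail to reject H0.

tau_b = -0.4286 (C=6, D=15), p = 0.238889, fail to reject H0.


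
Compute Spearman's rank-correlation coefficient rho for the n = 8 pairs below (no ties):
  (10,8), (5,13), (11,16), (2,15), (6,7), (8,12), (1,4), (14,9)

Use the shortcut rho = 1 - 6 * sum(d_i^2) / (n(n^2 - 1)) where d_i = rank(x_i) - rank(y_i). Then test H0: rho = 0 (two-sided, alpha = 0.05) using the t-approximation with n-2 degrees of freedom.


Step 1: Rank x and y separately (midranks; no ties here).
rank(x): 10->6, 5->3, 11->7, 2->2, 6->4, 8->5, 1->1, 14->8
rank(y): 8->3, 13->6, 16->8, 15->7, 7->2, 12->5, 4->1, 9->4
Step 2: d_i = R_x(i) - R_y(i); compute d_i^2.
  (6-3)^2=9, (3-6)^2=9, (7-8)^2=1, (2-7)^2=25, (4-2)^2=4, (5-5)^2=0, (1-1)^2=0, (8-4)^2=16
sum(d^2) = 64.
Step 3: rho = 1 - 6*64 / (8*(8^2 - 1)) = 1 - 384/504 = 0.238095.
Step 4: Under H0, t = rho * sqrt((n-2)/(1-rho^2)) = 0.6005 ~ t(6).
Step 5: Two-sided p-value from the t-distribution with 6 df = 0.570156.
Step 6: alpha = 0.05. fail to reject H0.

rho = 0.2381, p = 0.570156, fail to reject H0 at alpha = 0.05.


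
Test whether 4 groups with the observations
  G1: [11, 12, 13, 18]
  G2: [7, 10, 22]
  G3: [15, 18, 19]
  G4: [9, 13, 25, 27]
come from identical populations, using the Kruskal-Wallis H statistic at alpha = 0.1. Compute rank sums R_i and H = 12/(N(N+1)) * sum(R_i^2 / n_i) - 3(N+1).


Step 1: Combine all N = 14 observations and assign midranks.
sorted (value, group, rank): (7,G2,1), (9,G4,2), (10,G2,3), (11,G1,4), (12,G1,5), (13,G1,6.5), (13,G4,6.5), (15,G3,8), (18,G1,9.5), (18,G3,9.5), (19,G3,11), (22,G2,12), (25,G4,13), (27,G4,14)
Step 2: Sum ranks within each group.
R_1 = 25 (n_1 = 4)
R_2 = 16 (n_2 = 3)
R_3 = 28.5 (n_3 = 3)
R_4 = 35.5 (n_4 = 4)
Step 3: H = 12/(N(N+1)) * sum(R_i^2/n_i) - 3(N+1)
     = 12/(14*15) * (25^2/4 + 16^2/3 + 28.5^2/3 + 35.5^2/4) - 3*15
     = 0.057143 * 827.396 - 45
     = 2.279762.
Step 4: Ties present; correction factor C = 1 - 12/(14^3 - 14) = 0.995604. Corrected H = 2.279762 / 0.995604 = 2.289827.
Step 5: Under H0, H ~ chi^2(3); p-value = 0.514473.
Step 6: alpha = 0.1. fail to reject H0.

H = 2.2898, df = 3, p = 0.514473, fail to reject H0.


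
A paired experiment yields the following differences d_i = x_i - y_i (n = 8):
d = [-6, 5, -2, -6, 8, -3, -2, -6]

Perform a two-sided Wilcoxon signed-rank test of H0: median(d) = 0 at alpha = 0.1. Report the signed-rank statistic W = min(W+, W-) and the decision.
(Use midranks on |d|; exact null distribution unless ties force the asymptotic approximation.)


Step 1: Drop any zero differences (none here) and take |d_i|.
|d| = [6, 5, 2, 6, 8, 3, 2, 6]
Step 2: Midrank |d_i| (ties get averaged ranks).
ranks: |6|->6, |5|->4, |2|->1.5, |6|->6, |8|->8, |3|->3, |2|->1.5, |6|->6
Step 3: Attach original signs; sum ranks with positive sign and with negative sign.
W+ = 4 + 8 = 12
W- = 6 + 1.5 + 6 + 3 + 1.5 + 6 = 24
(Check: W+ + W- = 36 should equal n(n+1)/2 = 36.)
Step 4: Test statistic W = min(W+, W-) = 12.
Step 5: Ties in |d|, so use the tie-corrected normal approximation.
        E[W] = n(n+1)/4 = 8*9/4 = 18.
        Tie groups: |d|=2 (t=2), |d|=6 (t=3); sum(t^3 - t) = 30.
        Var[W] = n(n+1)(2n+1)/24 - sum(t^3-t)/48 = 1224/24 - 30/48 = 50.375.
        z = (W - E[W]) / sqrt(Var[W]) = (12 - 18) / 7.0975 = -0.8454.
        Two-sided p = 2*Phi(z) = 0.397908.
Step 6: alpha = 0.1. fail to reject H0.

W+ = 12, W- = 24, W = min = 12, p = 0.397908, fail to reject H0.


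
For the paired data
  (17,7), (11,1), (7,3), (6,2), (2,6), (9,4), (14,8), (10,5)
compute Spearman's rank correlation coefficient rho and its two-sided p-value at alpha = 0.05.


Step 1: Rank x and y separately (midranks; no ties here).
rank(x): 17->8, 11->6, 7->3, 6->2, 2->1, 9->4, 14->7, 10->5
rank(y): 7->7, 1->1, 3->3, 2->2, 6->6, 4->4, 8->8, 5->5
Step 2: d_i = R_x(i) - R_y(i); compute d_i^2.
  (8-7)^2=1, (6-1)^2=25, (3-3)^2=0, (2-2)^2=0, (1-6)^2=25, (4-4)^2=0, (7-8)^2=1, (5-5)^2=0
sum(d^2) = 52.
Step 3: rho = 1 - 6*52 / (8*(8^2 - 1)) = 1 - 312/504 = 0.380952.
Step 4: Under H0, t = rho * sqrt((n-2)/(1-rho^2)) = 1.0092 ~ t(6).
Step 5: Two-sided p-value from the t-distribution with 6 df = 0.351813.
Step 6: alpha = 0.05. fail to reject H0.

rho = 0.3810, p = 0.351813, fail to reject H0 at alpha = 0.05.


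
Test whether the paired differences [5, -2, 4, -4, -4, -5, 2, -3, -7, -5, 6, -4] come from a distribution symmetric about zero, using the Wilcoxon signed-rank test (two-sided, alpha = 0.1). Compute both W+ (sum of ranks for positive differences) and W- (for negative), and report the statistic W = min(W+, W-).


Step 1: Drop any zero differences (none here) and take |d_i|.
|d| = [5, 2, 4, 4, 4, 5, 2, 3, 7, 5, 6, 4]
Step 2: Midrank |d_i| (ties get averaged ranks).
ranks: |5|->9, |2|->1.5, |4|->5.5, |4|->5.5, |4|->5.5, |5|->9, |2|->1.5, |3|->3, |7|->12, |5|->9, |6|->11, |4|->5.5
Step 3: Attach original signs; sum ranks with positive sign and with negative sign.
W+ = 9 + 5.5 + 1.5 + 11 = 27
W- = 1.5 + 5.5 + 5.5 + 9 + 3 + 12 + 9 + 5.5 = 51
(Check: W+ + W- = 78 should equal n(n+1)/2 = 78.)
Step 4: Test statistic W = min(W+, W-) = 27.
Step 5: Ties in |d|, so use the tie-corrected normal approximation.
        E[W] = n(n+1)/4 = 12*13/4 = 39.
        Tie groups: |d|=2 (t=2), |d|=4 (t=4), |d|=5 (t=3); sum(t^3 - t) = 90.
        Var[W] = n(n+1)(2n+1)/24 - sum(t^3-t)/48 = 3900/24 - 90/48 = 160.625.
        z = (W - E[W]) / sqrt(Var[W]) = (27 - 39) / 12.6738 = -0.9468.
        Two-sided p = 2*Phi(z) = 0.343722.
Step 6: alpha = 0.1. fail to reject H0.

W+ = 27, W- = 51, W = min = 27, p = 0.343722, fail to reject H0.


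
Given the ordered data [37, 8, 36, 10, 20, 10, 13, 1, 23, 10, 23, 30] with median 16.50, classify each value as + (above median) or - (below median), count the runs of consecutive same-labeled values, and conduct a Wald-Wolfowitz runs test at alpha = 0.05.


Step 1: Compute median = 16.50; label A = above, B = below.
Labels in order: ABABABBBABAA  (n_A = 6, n_B = 6)
Step 2: Count runs R = 9.
Step 3: Under H0 (random ordering), E[R] = 2*n_A*n_B/(n_A+n_B) + 1 = 2*6*6/12 + 1 = 7.0000.
        Var[R] = 2*n_A*n_B*(2*n_A*n_B - n_A - n_B) / ((n_A+n_B)^2 * (n_A+n_B-1)) = 4320/1584 = 2.7273.
        SD[R] = 1.6514.
Step 4: Continuity-corrected z = (R - 0.5 - E[R]) / SD[R] = (9 - 0.5 - 7.0000) / 1.6514 = 0.9083.
Step 5: Two-sided p-value via normal approximation = 2*(1 - Phi(|z|)) = 0.363722.
Step 6: alpha = 0.05. fail to reject H0.

R = 9, z = 0.9083, p = 0.363722, fail to reject H0.


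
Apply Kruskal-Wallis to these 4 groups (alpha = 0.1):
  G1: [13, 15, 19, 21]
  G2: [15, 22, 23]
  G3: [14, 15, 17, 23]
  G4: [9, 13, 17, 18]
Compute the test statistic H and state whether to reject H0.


Step 1: Combine all N = 15 observations and assign midranks.
sorted (value, group, rank): (9,G4,1), (13,G1,2.5), (13,G4,2.5), (14,G3,4), (15,G1,6), (15,G2,6), (15,G3,6), (17,G3,8.5), (17,G4,8.5), (18,G4,10), (19,G1,11), (21,G1,12), (22,G2,13), (23,G2,14.5), (23,G3,14.5)
Step 2: Sum ranks within each group.
R_1 = 31.5 (n_1 = 4)
R_2 = 33.5 (n_2 = 3)
R_3 = 33 (n_3 = 4)
R_4 = 22 (n_4 = 4)
Step 3: H = 12/(N(N+1)) * sum(R_i^2/n_i) - 3(N+1)
     = 12/(15*16) * (31.5^2/4 + 33.5^2/3 + 33^2/4 + 22^2/4) - 3*16
     = 0.050000 * 1015.4 - 48
     = 2.769792.
Step 4: Ties present; correction factor C = 1 - 42/(15^3 - 15) = 0.987500. Corrected H = 2.769792 / 0.987500 = 2.804852.
Step 5: Under H0, H ~ chi^2(3); p-value = 0.422702.
Step 6: alpha = 0.1. fail to reject H0.

H = 2.8049, df = 3, p = 0.422702, fail to reject H0.


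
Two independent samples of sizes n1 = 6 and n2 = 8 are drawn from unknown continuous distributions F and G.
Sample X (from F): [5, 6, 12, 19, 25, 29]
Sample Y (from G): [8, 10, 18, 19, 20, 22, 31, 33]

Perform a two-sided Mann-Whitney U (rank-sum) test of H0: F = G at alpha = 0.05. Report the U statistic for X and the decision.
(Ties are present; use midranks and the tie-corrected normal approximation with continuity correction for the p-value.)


Step 1: Combine and sort all 14 observations; assign midranks.
sorted (value, group): (5,X), (6,X), (8,Y), (10,Y), (12,X), (18,Y), (19,X), (19,Y), (20,Y), (22,Y), (25,X), (29,X), (31,Y), (33,Y)
ranks: 5->1, 6->2, 8->3, 10->4, 12->5, 18->6, 19->7.5, 19->7.5, 20->9, 22->10, 25->11, 29->12, 31->13, 33->14
Step 2: Rank sum for X: R1 = 1 + 2 + 5 + 7.5 + 11 + 12 = 38.5.
Step 3: U_X = R1 - n1(n1+1)/2 = 38.5 - 6*7/2 = 38.5 - 21 = 17.5.
       U_Y = n1*n2 - U_X = 48 - 17.5 = 30.5.
Step 4: Ties are present, so use the tie-corrected normal approximation (with continuity correction) for the p-value.
Step 5: p-value = 0.438074; compare to alpha = 0.05. fail to reject H0.

U_X = 17.5, p = 0.438074, fail to reject H0 at alpha = 0.05.


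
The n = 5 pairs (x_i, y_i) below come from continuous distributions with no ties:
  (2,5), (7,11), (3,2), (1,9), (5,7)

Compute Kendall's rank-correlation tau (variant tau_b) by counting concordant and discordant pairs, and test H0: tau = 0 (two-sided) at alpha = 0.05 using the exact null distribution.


Step 1: Enumerate the 10 unordered pairs (i,j) with i<j and classify each by sign(x_j-x_i) * sign(y_j-y_i).
  (1,2):dx=+5,dy=+6->C; (1,3):dx=+1,dy=-3->D; (1,4):dx=-1,dy=+4->D; (1,5):dx=+3,dy=+2->C
  (2,3):dx=-4,dy=-9->C; (2,4):dx=-6,dy=-2->C; (2,5):dx=-2,dy=-4->C; (3,4):dx=-2,dy=+7->D
  (3,5):dx=+2,dy=+5->C; (4,5):dx=+4,dy=-2->D
Step 2: C = 6, D = 4, total pairs = 10.
Step 3: tau = (C - D)/(n(n-1)/2) = (6 - 4)/10 = 0.200000.
Step 4: Exact two-sided p-value (enumerate n! = 120 permutations of y under H0): p = 0.816667.
Step 5: alpha = 0.05. fail to reject H0.

tau_b = 0.2000 (C=6, D=4), p = 0.816667, fail to reject H0.


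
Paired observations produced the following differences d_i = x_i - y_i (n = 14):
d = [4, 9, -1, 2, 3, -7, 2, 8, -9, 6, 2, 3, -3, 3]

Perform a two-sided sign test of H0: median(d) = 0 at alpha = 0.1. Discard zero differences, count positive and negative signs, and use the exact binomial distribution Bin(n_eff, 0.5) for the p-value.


Step 1: Discard zero differences. Original n = 14; n_eff = number of nonzero differences = 14.
Nonzero differences (with sign): +4, +9, -1, +2, +3, -7, +2, +8, -9, +6, +2, +3, -3, +3
Step 2: Count signs: positive = 10, negative = 4.
Step 3: Under H0: P(positive) = 0.5, so the number of positives S ~ Bin(14, 0.5).
Step 4: Two-sided exact p-value = sum of Bin(14,0.5) probabilities at or below the observed probability = 0.179565.
Step 5: alpha = 0.1. fail to reject H0.

n_eff = 14, pos = 10, neg = 4, p = 0.179565, fail to reject H0.


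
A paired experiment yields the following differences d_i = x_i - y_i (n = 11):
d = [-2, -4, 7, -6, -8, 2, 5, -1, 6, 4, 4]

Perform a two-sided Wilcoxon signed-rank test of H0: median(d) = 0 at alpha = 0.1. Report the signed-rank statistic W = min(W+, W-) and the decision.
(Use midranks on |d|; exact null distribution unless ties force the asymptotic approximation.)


Step 1: Drop any zero differences (none here) and take |d_i|.
|d| = [2, 4, 7, 6, 8, 2, 5, 1, 6, 4, 4]
Step 2: Midrank |d_i| (ties get averaged ranks).
ranks: |2|->2.5, |4|->5, |7|->10, |6|->8.5, |8|->11, |2|->2.5, |5|->7, |1|->1, |6|->8.5, |4|->5, |4|->5
Step 3: Attach original signs; sum ranks with positive sign and with negative sign.
W+ = 10 + 2.5 + 7 + 8.5 + 5 + 5 = 38
W- = 2.5 + 5 + 8.5 + 11 + 1 = 28
(Check: W+ + W- = 66 should equal n(n+1)/2 = 66.)
Step 4: Test statistic W = min(W+, W-) = 28.
Step 5: Ties in |d|, so use the tie-corrected normal approximation.
        E[W] = n(n+1)/4 = 11*12/4 = 33.
        Tie groups: |d|=2 (t=2), |d|=4 (t=3), |d|=6 (t=2); sum(t^3 - t) = 36.
        Var[W] = n(n+1)(2n+1)/24 - sum(t^3-t)/48 = 3036/24 - 36/48 = 125.75.
        z = (W - E[W]) / sqrt(Var[W]) = (28 - 33) / 11.2138 = -0.4459.
        Two-sided p = 2*Phi(z) = 0.655685.
Step 6: alpha = 0.1. fail to reject H0.

W+ = 38, W- = 28, W = min = 28, p = 0.655685, fail to reject H0.


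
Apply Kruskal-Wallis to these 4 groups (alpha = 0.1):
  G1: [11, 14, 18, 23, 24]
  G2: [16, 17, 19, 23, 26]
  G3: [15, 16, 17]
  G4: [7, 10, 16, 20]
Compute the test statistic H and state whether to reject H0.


Step 1: Combine all N = 17 observations and assign midranks.
sorted (value, group, rank): (7,G4,1), (10,G4,2), (11,G1,3), (14,G1,4), (15,G3,5), (16,G2,7), (16,G3,7), (16,G4,7), (17,G2,9.5), (17,G3,9.5), (18,G1,11), (19,G2,12), (20,G4,13), (23,G1,14.5), (23,G2,14.5), (24,G1,16), (26,G2,17)
Step 2: Sum ranks within each group.
R_1 = 48.5 (n_1 = 5)
R_2 = 60 (n_2 = 5)
R_3 = 21.5 (n_3 = 3)
R_4 = 23 (n_4 = 4)
Step 3: H = 12/(N(N+1)) * sum(R_i^2/n_i) - 3(N+1)
     = 12/(17*18) * (48.5^2/5 + 60^2/5 + 21.5^2/3 + 23^2/4) - 3*18
     = 0.039216 * 1476.78 - 54
     = 3.913072.
Step 4: Ties present; correction factor C = 1 - 36/(17^3 - 17) = 0.992647. Corrected H = 3.913072 / 0.992647 = 3.942058.
Step 5: Under H0, H ~ chi^2(3); p-value = 0.267789.
Step 6: alpha = 0.1. fail to reject H0.

H = 3.9421, df = 3, p = 0.267789, fail to reject H0.


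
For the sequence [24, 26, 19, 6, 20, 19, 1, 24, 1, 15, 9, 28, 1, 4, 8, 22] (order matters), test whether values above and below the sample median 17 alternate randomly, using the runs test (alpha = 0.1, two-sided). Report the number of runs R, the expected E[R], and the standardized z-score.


Step 1: Compute median = 17; label A = above, B = below.
Labels in order: AAABAABABBBABBBA  (n_A = 8, n_B = 8)
Step 2: Count runs R = 9.
Step 3: Under H0 (random ordering), E[R] = 2*n_A*n_B/(n_A+n_B) + 1 = 2*8*8/16 + 1 = 9.0000.
        Var[R] = 2*n_A*n_B*(2*n_A*n_B - n_A - n_B) / ((n_A+n_B)^2 * (n_A+n_B-1)) = 14336/3840 = 3.7333.
        SD[R] = 1.9322.
Step 4: R = E[R], so z = 0 with no continuity correction.
Step 5: Two-sided p-value via normal approximation = 2*(1 - Phi(|z|)) = 1.000000.
Step 6: alpha = 0.1. fail to reject H0.

R = 9, z = 0.0000, p = 1.000000, fail to reject H0.


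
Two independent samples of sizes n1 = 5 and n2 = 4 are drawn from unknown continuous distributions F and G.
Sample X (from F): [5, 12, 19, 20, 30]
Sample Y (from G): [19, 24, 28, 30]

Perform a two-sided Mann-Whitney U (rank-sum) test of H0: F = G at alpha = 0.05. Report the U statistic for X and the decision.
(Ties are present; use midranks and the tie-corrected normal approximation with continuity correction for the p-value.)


Step 1: Combine and sort all 9 observations; assign midranks.
sorted (value, group): (5,X), (12,X), (19,X), (19,Y), (20,X), (24,Y), (28,Y), (30,X), (30,Y)
ranks: 5->1, 12->2, 19->3.5, 19->3.5, 20->5, 24->6, 28->7, 30->8.5, 30->8.5
Step 2: Rank sum for X: R1 = 1 + 2 + 3.5 + 5 + 8.5 = 20.
Step 3: U_X = R1 - n1(n1+1)/2 = 20 - 5*6/2 = 20 - 15 = 5.
       U_Y = n1*n2 - U_X = 20 - 5 = 15.
Step 4: Ties are present, so use the tie-corrected normal approximation (with continuity correction) for the p-value.
Step 5: p-value = 0.266322; compare to alpha = 0.05. fail to reject H0.

U_X = 5, p = 0.266322, fail to reject H0 at alpha = 0.05.


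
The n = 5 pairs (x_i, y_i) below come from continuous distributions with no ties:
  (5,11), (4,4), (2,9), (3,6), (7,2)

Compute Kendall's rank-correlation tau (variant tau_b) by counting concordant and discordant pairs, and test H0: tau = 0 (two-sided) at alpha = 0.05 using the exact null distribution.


Step 1: Enumerate the 10 unordered pairs (i,j) with i<j and classify each by sign(x_j-x_i) * sign(y_j-y_i).
  (1,2):dx=-1,dy=-7->C; (1,3):dx=-3,dy=-2->C; (1,4):dx=-2,dy=-5->C; (1,5):dx=+2,dy=-9->D
  (2,3):dx=-2,dy=+5->D; (2,4):dx=-1,dy=+2->D; (2,5):dx=+3,dy=-2->D; (3,4):dx=+1,dy=-3->D
  (3,5):dx=+5,dy=-7->D; (4,5):dx=+4,dy=-4->D
Step 2: C = 3, D = 7, total pairs = 10.
Step 3: tau = (C - D)/(n(n-1)/2) = (3 - 7)/10 = -0.400000.
Step 4: Exact two-sided p-value (enumerate n! = 120 permutations of y under H0): p = 0.483333.
Step 5: alpha = 0.05. fail to reject H0.

tau_b = -0.4000 (C=3, D=7), p = 0.483333, fail to reject H0.


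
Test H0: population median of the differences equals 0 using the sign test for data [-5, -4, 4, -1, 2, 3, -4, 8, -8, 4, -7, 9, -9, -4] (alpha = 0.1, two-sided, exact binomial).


Step 1: Discard zero differences. Original n = 14; n_eff = number of nonzero differences = 14.
Nonzero differences (with sign): -5, -4, +4, -1, +2, +3, -4, +8, -8, +4, -7, +9, -9, -4
Step 2: Count signs: positive = 6, negative = 8.
Step 3: Under H0: P(positive) = 0.5, so the number of positives S ~ Bin(14, 0.5).
Step 4: Two-sided exact p-value = sum of Bin(14,0.5) probabilities at or below the observed probability = 0.790527.
Step 5: alpha = 0.1. fail to reject H0.

n_eff = 14, pos = 6, neg = 8, p = 0.790527, fail to reject H0.
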